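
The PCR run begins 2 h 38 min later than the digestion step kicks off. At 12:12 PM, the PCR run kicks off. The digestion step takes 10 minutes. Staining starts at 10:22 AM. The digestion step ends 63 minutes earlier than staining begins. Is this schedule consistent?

The digestion step ends at 10:22 AM − 63 min = 9:19 AM.
The digestion step starts at 9:19 AM − 10 min = 9:09 AM.
The PCR run starts at 9:09 AM + 158 min = 11:47 AM.
But the PCR run is also said to start at 12:12 PM — a 25-minute conflict.

No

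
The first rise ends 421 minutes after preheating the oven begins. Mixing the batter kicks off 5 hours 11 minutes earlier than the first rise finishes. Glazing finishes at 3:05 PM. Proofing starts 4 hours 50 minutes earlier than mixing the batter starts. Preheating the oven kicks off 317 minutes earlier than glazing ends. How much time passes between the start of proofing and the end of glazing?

Preheating the oven starts at 3:05 PM − 317 min = 9:48 AM.
The first rise ends at 9:48 AM + 421 min = 4:49 PM.
Mixing the batter starts at 4:49 PM − 311 min = 11:38 AM.
Proofing starts at 11:38 AM − 290 min = 6:48 AM.
From 6:48 AM to 3:05 PM is 8 hours 17 minutes.

8 hours 17 minutes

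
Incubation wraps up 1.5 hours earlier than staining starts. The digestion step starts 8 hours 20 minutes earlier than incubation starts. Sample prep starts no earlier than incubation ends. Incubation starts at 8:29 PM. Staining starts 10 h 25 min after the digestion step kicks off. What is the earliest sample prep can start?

9:04 PM

The digestion step starts at 8:29 PM − 500 min = 12:09 PM.
Staining starts at 12:09 PM + 625 min = 10:34 PM.
Incubation ends at 10:34 PM − 90 min = 9:04 PM.
Sample prep is bounded by incubation, so the earliest it can start is 9:04 PM.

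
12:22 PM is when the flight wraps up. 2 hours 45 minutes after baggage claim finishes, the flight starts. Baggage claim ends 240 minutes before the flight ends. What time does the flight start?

11:07 AM

Baggage claim ends at 12:22 PM − 240 min = 8:22 AM.
The flight starts at 8:22 AM + 165 min = 11:07 AM.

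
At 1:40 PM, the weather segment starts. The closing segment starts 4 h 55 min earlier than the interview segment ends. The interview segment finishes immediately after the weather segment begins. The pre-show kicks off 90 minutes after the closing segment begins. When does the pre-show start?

The interview segment ends at 1:40 PM.
The closing segment starts at 1:40 PM − 295 min = 8:45 AM.
The pre-show starts at 8:45 AM + 90 min = 10:15 AM.

10:15 AM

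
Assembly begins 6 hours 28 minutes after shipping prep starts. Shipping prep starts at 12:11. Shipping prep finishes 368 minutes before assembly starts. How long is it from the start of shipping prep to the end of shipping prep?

Assembly starts at 12:11 + 388 min = 18:39.
Shipping prep ends at 18:39 − 368 min = 12:31.
From 12:11 to 12:31 is 20 minutes.

20 minutes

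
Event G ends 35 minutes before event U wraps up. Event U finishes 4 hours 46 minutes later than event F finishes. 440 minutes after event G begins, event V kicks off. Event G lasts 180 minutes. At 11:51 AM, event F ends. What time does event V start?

Event U ends at 11:51 AM + 286 min = 4:37 PM.
Event G ends at 4:37 PM − 35 min = 4:02 PM.
Event G starts at 4:02 PM − 180 min = 1:02 PM.
Event V starts at 1:02 PM + 440 min = 8:22 PM.

8:22 PM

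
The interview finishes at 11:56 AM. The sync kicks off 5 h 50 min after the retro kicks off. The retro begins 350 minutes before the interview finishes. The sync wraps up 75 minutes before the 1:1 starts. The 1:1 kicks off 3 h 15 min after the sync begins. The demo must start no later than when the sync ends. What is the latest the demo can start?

The retro starts at 11:56 AM − 350 min = 6:06 AM.
The sync starts at 6:06 AM + 350 min = 11:56 AM.
The 1:1 starts at 11:56 AM + 195 min = 3:11 PM.
The sync ends at 3:11 PM − 75 min = 1:56 PM.
The demo is bounded by the sync, so the latest it can start is 1:56 PM.

1:56 PM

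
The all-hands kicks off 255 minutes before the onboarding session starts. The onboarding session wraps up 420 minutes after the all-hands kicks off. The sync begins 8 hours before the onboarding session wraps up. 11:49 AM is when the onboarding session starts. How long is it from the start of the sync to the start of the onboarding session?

5 hours 15 minutes

The all-hands starts at 11:49 AM − 255 min = 7:34 AM.
The onboarding session ends at 7:34 AM + 420 min = 2:34 PM.
The sync starts at 2:34 PM − 480 min = 6:34 AM.
From 6:34 AM to 11:49 AM is 5 hours 15 minutes.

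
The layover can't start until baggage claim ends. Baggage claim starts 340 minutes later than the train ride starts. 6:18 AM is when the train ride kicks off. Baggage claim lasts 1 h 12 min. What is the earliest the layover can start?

1:10 PM

Baggage claim starts at 6:18 AM + 340 min = 11:58 AM.
Baggage claim ends at 11:58 AM + 72 min = 1:10 PM.
The layover is bounded by baggage claim, so the earliest it can start is 1:10 PM.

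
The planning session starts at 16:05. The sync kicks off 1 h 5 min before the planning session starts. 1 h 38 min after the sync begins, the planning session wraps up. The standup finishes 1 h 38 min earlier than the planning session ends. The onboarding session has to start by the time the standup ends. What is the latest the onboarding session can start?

15:00

The sync starts at 16:05 − 65 min = 15:00.
The planning session ends at 15:00 + 98 min = 16:38.
The standup ends at 16:38 − 98 min = 15:00.
The onboarding session is bounded by the standup, so the latest it can start is 15:00.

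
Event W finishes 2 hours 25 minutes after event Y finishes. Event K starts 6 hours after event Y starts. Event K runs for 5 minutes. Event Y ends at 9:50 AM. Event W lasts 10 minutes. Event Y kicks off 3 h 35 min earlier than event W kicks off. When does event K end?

Event W ends at 9:50 AM + 145 min = 12:15 PM.
Event W starts at 12:15 PM − 10 min = 12:05 PM.
Event Y starts at 12:05 PM − 215 min = 8:30 AM.
Event K starts at 8:30 AM + 360 min = 2:30 PM.
Event K ends at 2:30 PM + 5 min = 2:35 PM.

2:35 PM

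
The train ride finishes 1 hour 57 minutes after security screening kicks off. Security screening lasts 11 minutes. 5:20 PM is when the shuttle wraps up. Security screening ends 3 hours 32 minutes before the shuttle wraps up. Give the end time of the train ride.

3:34 PM

Security screening ends at 5:20 PM − 212 min = 1:48 PM.
Security screening starts at 1:48 PM − 11 min = 1:37 PM.
The train ride ends at 1:37 PM + 117 min = 3:34 PM.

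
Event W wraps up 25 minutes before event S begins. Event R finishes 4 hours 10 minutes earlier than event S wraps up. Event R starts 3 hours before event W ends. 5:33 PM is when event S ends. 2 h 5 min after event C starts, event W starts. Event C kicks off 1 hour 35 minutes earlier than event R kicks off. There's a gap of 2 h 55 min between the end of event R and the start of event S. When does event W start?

Event R ends at 5:33 PM − 250 min = 1:23 PM.
Event S starts at 1:23 PM + 175 min = 4:18 PM.
Event W ends at 4:18 PM − 25 min = 3:53 PM.
Event R starts at 3:53 PM − 180 min = 12:53 PM.
Event C starts at 12:53 PM − 95 min = 11:18 AM.
Event W starts at 11:18 AM + 125 min = 1:23 PM.

1:23 PM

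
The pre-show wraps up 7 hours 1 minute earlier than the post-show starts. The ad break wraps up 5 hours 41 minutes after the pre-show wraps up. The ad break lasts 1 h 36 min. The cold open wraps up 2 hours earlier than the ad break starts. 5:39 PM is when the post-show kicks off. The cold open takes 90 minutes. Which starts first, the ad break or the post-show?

the ad break

The pre-show ends at 5:39 PM − 421 min = 10:38 AM.
The ad break ends at 10:38 AM + 341 min = 4:19 PM.
The ad break starts at 4:19 PM − 96 min = 2:43 PM.
The ad break starts at 2:43 PM and the post-show starts at 5:39 PM, so the ad break is first.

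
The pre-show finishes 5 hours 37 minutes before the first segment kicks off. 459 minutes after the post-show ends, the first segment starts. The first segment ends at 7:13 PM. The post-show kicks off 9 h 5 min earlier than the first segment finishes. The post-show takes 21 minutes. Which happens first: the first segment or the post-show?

the post-show

The post-show starts at 7:13 PM − 545 min = 10:08 AM.
The post-show ends at 10:08 AM + 21 min = 10:29 AM.
The first segment starts at 10:29 AM + 459 min = 6:08 PM.
The first segment starts at 6:08 PM and the post-show starts at 10:08 AM, so the post-show is first.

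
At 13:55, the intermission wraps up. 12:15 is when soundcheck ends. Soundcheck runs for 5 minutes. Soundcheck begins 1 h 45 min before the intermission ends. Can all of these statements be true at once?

Soundcheck starts at 13:55 − 105 min = 12:10.
Soundcheck ends at 12:10 + 5 min = 12:15.
That matches the stated 12:15, so the schedule is consistent.

Yes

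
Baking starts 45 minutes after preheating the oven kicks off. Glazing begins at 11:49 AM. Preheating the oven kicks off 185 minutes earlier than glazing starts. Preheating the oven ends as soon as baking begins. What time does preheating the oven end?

Preheating the oven starts at 11:49 AM − 185 min = 8:44 AM.
Baking starts at 8:44 AM + 45 min = 9:29 AM.
So preheating the oven ends at 9:29 AM.

9:29 AM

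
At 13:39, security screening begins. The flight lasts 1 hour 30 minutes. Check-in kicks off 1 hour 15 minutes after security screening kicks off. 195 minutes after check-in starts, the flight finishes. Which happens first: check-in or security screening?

security screening

Check-in starts at 13:39 + 75 min = 14:54.
Check-in starts at 14:54 and security screening starts at 13:39, so security screening is first.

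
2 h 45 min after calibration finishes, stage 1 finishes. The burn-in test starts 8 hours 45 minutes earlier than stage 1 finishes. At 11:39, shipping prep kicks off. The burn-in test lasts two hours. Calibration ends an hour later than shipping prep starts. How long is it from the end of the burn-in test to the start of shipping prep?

180 minutes

Calibration ends at 11:39 + 60 min = 12:39.
Stage 1 ends at 12:39 + 165 min = 15:24.
The burn-in test starts at 15:24 − 525 min = 06:39.
The burn-in test ends at 06:39 + 120 min = 08:39.
From 08:39 to 11:39 is 180 minutes.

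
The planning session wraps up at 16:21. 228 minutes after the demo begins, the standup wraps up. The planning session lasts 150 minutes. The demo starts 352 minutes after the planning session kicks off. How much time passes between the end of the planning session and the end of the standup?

430 minutes

The planning session starts at 16:21 − 150 min = 13:51.
The demo starts at 13:51 + 352 min = 19:43.
The standup ends at 19:43 + 228 min = 23:31.
From 16:21 to 23:31 is 430 minutes.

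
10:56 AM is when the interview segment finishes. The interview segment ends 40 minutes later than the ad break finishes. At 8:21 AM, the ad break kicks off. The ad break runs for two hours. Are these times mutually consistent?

The ad break ends at 8:21 AM + 120 min = 10:21 AM.
The interview segment ends at 10:21 AM + 40 min = 11:01 AM.
But the interview segment is also said to end at 10:56 AM — a 5-minute conflict.

No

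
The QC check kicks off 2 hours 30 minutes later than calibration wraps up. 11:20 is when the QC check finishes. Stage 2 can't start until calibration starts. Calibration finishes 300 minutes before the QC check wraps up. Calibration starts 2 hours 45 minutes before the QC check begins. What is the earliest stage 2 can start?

Calibration ends at 11:20 − 300 min = 06:20.
The QC check starts at 06:20 + 150 min = 08:50.
Calibration starts at 08:50 − 165 min = 06:05.
Stage 2 is bounded by calibration, so the earliest it can start is 06:05.

06:05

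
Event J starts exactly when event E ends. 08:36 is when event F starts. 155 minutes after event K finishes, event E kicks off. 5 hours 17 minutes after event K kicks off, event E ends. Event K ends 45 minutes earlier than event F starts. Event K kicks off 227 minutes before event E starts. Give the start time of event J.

11:56

Event K ends at 08:36 − 45 min = 07:51.
Event E starts at 07:51 + 155 min = 10:26.
Event K starts at 10:26 − 227 min = 06:39.
Event E ends at 06:39 + 317 min = 11:56.
So event J starts at 11:56.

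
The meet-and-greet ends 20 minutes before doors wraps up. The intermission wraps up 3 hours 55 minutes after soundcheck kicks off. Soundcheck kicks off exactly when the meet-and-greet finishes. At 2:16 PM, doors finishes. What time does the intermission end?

5:51 PM

The meet-and-greet ends at 2:16 PM − 20 min = 1:56 PM.
So soundcheck starts at 1:56 PM.
The intermission ends at 1:56 PM + 235 min = 5:51 PM.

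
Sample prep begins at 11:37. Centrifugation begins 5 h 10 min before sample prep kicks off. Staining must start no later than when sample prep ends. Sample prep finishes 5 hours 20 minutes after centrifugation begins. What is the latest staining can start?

11:47

Centrifugation starts at 11:37 − 310 min = 06:27.
Sample prep ends at 06:27 + 320 min = 11:47.
Staining is bounded by sample prep, so the latest it can start is 11:47.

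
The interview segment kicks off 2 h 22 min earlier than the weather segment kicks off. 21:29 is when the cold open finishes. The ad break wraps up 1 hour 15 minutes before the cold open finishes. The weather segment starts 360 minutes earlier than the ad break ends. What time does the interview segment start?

11:52

The ad break ends at 21:29 − 75 min = 20:14.
The weather segment starts at 20:14 − 360 min = 14:14.
The interview segment starts at 14:14 − 142 min = 11:52.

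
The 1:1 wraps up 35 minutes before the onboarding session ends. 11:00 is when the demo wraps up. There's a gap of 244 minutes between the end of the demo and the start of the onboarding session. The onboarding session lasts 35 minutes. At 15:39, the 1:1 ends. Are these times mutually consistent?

The onboarding session starts at 11:00 + 244 min = 15:04.
The onboarding session ends at 15:04 + 35 min = 15:39.
The 1:1 ends at 15:39 − 35 min = 15:04.
But the 1:1 is also said to end at 15:39 — a 35-minute conflict.

No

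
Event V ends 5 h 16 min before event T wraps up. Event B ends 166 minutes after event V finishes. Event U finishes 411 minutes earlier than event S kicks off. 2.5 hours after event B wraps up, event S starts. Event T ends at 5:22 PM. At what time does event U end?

10:31 AM

Event V ends at 5:22 PM − 316 min = 12:06 PM.
Event B ends at 12:06 PM + 166 min = 2:52 PM.
Event S starts at 2:52 PM + 150 min = 5:22 PM.
Event U ends at 5:22 PM − 411 min = 10:31 AM.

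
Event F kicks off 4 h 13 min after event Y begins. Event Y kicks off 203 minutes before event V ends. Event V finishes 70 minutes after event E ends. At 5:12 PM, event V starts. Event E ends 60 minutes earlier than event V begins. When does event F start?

6:12 PM

Event E ends at 5:12 PM − 60 min = 4:12 PM.
Event V ends at 4:12 PM + 70 min = 5:22 PM.
Event Y starts at 5:22 PM − 203 min = 1:59 PM.
Event F starts at 1:59 PM + 253 min = 6:12 PM.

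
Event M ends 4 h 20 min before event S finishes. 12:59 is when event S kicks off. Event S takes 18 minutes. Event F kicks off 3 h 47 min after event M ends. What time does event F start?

Event S ends at 12:59 + 18 min = 13:17.
Event M ends at 13:17 − 260 min = 08:57.
Event F starts at 08:57 + 227 min = 12:44.

12:44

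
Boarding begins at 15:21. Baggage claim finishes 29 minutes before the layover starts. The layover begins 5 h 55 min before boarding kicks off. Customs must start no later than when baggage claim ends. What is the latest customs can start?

08:57

The layover starts at 15:21 − 355 min = 09:26.
Baggage claim ends at 09:26 − 29 min = 08:57.
Customs is bounded by baggage claim, so the latest it can start is 08:57.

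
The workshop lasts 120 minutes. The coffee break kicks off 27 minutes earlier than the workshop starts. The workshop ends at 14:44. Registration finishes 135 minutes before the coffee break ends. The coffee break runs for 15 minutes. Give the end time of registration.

The workshop starts at 14:44 − 120 min = 12:44.
The coffee break starts at 12:44 − 27 min = 12:17.
The coffee break ends at 12:17 + 15 min = 12:32.
Registration ends at 12:32 − 135 min = 10:17.

10:17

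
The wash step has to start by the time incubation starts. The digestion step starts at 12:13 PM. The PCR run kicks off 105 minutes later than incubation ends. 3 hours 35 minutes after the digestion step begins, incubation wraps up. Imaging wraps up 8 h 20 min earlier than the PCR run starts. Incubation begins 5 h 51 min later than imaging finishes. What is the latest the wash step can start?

3:04 PM

Incubation ends at 12:13 PM + 215 min = 3:48 PM.
The PCR run starts at 3:48 PM + 105 min = 5:33 PM.
Imaging ends at 5:33 PM − 500 min = 9:13 AM.
Incubation starts at 9:13 AM + 351 min = 3:04 PM.
The wash step is bounded by incubation, so the latest it can start is 3:04 PM.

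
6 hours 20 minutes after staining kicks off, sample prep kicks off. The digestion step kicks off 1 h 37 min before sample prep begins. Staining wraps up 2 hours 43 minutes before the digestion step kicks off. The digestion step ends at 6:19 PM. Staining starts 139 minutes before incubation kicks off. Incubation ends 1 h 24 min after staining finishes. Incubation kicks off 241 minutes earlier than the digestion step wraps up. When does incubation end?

3:23 PM

Incubation starts at 6:19 PM − 241 min = 2:18 PM.
Staining starts at 2:18 PM − 139 min = 11:59 AM.
Sample prep starts at 11:59 AM + 380 min = 6:19 PM.
The digestion step starts at 6:19 PM − 97 min = 4:42 PM.
Staining ends at 4:42 PM − 163 min = 1:59 PM.
Incubation ends at 1:59 PM + 84 min = 3:23 PM.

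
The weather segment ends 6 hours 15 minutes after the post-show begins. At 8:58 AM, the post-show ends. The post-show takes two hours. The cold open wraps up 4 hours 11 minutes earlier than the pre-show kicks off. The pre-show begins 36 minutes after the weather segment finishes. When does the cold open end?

The post-show starts at 8:58 AM − 120 min = 6:58 AM.
The weather segment ends at 6:58 AM + 375 min = 1:13 PM.
The pre-show starts at 1:13 PM + 36 min = 1:49 PM.
The cold open ends at 1:49 PM − 251 min = 9:38 AM.

9:38 AM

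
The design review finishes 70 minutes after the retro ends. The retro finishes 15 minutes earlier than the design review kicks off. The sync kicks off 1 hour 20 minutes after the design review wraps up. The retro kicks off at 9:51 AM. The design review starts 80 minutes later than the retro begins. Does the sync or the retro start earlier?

The design review starts at 9:51 AM + 80 min = 11:11 AM.
The retro ends at 11:11 AM − 15 min = 10:56 AM.
The design review ends at 10:56 AM + 70 min = 12:06 PM.
The sync starts at 12:06 PM + 80 min = 1:26 PM.
The sync starts at 1:26 PM and the retro starts at 9:51 AM, so the retro is first.

the retro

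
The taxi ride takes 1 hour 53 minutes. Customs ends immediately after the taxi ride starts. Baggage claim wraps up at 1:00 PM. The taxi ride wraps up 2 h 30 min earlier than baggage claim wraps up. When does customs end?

The taxi ride ends at 1:00 PM − 150 min = 10:30 AM.
The taxi ride starts at 10:30 AM − 113 min = 8:37 AM.
So customs ends at 8:37 AM.

8:37 AM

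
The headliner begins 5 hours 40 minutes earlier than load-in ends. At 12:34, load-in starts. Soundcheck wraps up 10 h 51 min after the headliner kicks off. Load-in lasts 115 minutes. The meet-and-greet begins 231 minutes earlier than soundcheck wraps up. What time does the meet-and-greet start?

15:49

Load-in ends at 12:34 + 115 min = 14:29.
The headliner starts at 14:29 − 340 min = 08:49.
Soundcheck ends at 08:49 + 651 min = 19:40.
The meet-and-greet starts at 19:40 − 231 min = 15:49.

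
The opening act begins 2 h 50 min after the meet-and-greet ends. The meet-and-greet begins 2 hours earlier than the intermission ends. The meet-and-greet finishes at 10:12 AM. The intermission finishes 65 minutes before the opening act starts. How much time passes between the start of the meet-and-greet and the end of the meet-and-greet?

The opening act starts at 10:12 AM + 170 min = 1:02 PM.
The intermission ends at 1:02 PM − 65 min = 11:57 AM.
The meet-and-greet starts at 11:57 AM − 120 min = 9:57 AM.
From 9:57 AM to 10:12 AM is 15 minutes.

15 minutes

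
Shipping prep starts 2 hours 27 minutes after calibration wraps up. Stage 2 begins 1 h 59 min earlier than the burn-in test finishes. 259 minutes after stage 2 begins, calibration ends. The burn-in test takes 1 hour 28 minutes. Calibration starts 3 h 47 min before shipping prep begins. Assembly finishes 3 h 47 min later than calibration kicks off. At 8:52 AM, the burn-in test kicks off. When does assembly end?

3:07 PM

The burn-in test ends at 8:52 AM + 88 min = 10:20 AM.
Stage 2 starts at 10:20 AM − 119 min = 8:21 AM.
Calibration ends at 8:21 AM + 259 min = 12:40 PM.
Shipping prep starts at 12:40 PM + 147 min = 3:07 PM.
Calibration starts at 3:07 PM − 227 min = 11:20 AM.
Assembly ends at 11:20 AM + 227 min = 3:07 PM.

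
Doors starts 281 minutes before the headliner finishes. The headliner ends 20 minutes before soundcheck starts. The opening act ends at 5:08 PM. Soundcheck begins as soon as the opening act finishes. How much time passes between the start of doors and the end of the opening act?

Soundcheck starts at 5:08 PM.
The headliner ends at 5:08 PM − 20 min = 4:48 PM.
Doors starts at 4:48 PM − 281 min = 12:07 PM.
From 12:07 PM to 5:08 PM is 5 h 1 min.

5 h 1 min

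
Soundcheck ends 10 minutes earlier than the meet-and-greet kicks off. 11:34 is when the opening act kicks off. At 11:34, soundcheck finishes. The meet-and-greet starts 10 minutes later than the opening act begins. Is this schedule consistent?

Yes

The meet-and-greet starts at 11:34 + 10 min = 11:44.
Soundcheck ends at 11:44 − 10 min = 11:34.
That matches the stated 11:34, so the schedule is consistent.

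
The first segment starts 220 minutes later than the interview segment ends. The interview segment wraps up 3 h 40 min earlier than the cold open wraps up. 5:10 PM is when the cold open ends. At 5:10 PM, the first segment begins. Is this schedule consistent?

The interview segment ends at 5:10 PM − 220 min = 1:30 PM.
The first segment starts at 1:30 PM + 220 min = 5:10 PM.
That matches the stated 5:10 PM, so the schedule is consistent.

Yes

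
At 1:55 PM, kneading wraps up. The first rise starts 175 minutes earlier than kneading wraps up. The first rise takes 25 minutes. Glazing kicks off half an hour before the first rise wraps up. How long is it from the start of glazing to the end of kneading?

The first rise starts at 1:55 PM − 175 min = 11:00 AM.
The first rise ends at 11:00 AM + 25 min = 11:25 AM.
Glazing starts at 11:25 AM − 30 min = 10:55 AM.
From 10:55 AM to 1:55 PM is 3 hours.

3 hours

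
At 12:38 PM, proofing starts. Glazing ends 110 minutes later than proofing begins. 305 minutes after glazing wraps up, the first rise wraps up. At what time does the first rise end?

7:33 PM

Glazing ends at 12:38 PM + 110 min = 2:28 PM.
The first rise ends at 2:28 PM + 305 min = 7:33 PM.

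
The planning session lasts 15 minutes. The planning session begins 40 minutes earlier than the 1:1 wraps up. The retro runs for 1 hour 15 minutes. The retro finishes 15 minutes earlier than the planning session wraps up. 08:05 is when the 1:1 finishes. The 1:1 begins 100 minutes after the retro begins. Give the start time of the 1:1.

07:50

The planning session starts at 08:05 − 40 min = 07:25.
The planning session ends at 07:25 + 15 min = 07:40.
The retro ends at 07:40 − 15 min = 07:25.
The retro starts at 07:25 − 75 min = 06:10.
The 1:1 starts at 06:10 + 100 min = 07:50.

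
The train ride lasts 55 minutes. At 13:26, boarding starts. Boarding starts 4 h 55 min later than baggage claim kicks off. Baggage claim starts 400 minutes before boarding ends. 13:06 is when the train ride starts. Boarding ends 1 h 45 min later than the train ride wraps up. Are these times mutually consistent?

The train ride ends at 13:06 + 55 min = 14:01.
Boarding ends at 14:01 + 105 min = 15:46.
Baggage claim starts at 15:46 − 400 min = 09:06.
Boarding starts at 09:06 + 295 min = 14:01.
But boarding is also said to start at 13:26 — a 35-minute conflict.

No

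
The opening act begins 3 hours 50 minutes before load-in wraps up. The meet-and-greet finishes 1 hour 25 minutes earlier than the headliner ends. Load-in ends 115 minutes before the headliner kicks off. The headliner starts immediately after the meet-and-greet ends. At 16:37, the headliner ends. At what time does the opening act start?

The meet-and-greet ends at 16:37 − 85 min = 15:12.
So the headliner starts at 15:12.
Load-in ends at 15:12 − 115 min = 13:17.
The opening act starts at 13:17 − 230 min = 09:27.

09:27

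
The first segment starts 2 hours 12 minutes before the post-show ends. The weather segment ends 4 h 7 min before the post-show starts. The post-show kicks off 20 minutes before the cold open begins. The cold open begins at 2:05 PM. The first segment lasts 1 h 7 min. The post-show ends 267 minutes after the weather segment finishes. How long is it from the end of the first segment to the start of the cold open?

The post-show starts at 2:05 PM − 20 min = 1:45 PM.
The weather segment ends at 1:45 PM − 247 min = 9:38 AM.
The post-show ends at 9:38 AM + 267 min = 2:05 PM.
The first segment starts at 2:05 PM − 132 min = 11:53 AM.
The first segment ends at 11:53 AM + 67 min = 1:00 PM.
From 1:00 PM to 2:05 PM is 1 hour 5 minutes.

1 hour 5 minutes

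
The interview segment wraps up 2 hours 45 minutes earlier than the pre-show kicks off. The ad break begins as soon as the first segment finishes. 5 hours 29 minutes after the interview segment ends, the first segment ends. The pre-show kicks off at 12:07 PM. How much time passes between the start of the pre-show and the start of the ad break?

The interview segment ends at 12:07 PM − 165 min = 9:22 AM.
The first segment ends at 9:22 AM + 329 min = 2:51 PM.
So the ad break starts at 2:51 PM.
From 12:07 PM to 2:51 PM is 164 minutes.

164 minutes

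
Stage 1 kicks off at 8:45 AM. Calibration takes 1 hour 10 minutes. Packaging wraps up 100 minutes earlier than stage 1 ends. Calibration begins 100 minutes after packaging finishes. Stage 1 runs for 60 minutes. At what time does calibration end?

10:55 AM

Stage 1 ends at 8:45 AM + 60 min = 9:45 AM.
Packaging ends at 9:45 AM − 100 min = 8:05 AM.
Calibration starts at 8:05 AM + 100 min = 9:45 AM.
Calibration ends at 9:45 AM + 70 min = 10:55 AM.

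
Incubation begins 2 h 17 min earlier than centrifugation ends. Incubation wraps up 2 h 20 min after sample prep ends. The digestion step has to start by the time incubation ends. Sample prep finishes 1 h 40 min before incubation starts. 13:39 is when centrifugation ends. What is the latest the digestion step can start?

12:02

Incubation starts at 13:39 − 137 min = 11:22.
Sample prep ends at 11:22 − 100 min = 09:42.
Incubation ends at 09:42 + 140 min = 12:02.
The digestion step is bounded by incubation, so the latest it can start is 12:02.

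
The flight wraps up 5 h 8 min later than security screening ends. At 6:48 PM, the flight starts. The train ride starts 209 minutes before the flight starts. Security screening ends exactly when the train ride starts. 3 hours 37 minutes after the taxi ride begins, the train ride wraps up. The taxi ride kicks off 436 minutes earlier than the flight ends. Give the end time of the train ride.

4:48 PM

The train ride starts at 6:48 PM − 209 min = 3:19 PM.
So security screening ends at 3:19 PM.
The flight ends at 3:19 PM + 308 min = 8:27 PM.
The taxi ride starts at 8:27 PM − 436 min = 1:11 PM.
The train ride ends at 1:11 PM + 217 min = 4:48 PM.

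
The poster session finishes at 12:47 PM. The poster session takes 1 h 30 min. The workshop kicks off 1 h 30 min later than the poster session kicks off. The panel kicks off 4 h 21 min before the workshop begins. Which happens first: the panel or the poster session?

the panel

The poster session starts at 12:47 PM − 90 min = 11:17 AM.
The workshop starts at 11:17 AM + 90 min = 12:47 PM.
The panel starts at 12:47 PM − 261 min = 8:26 AM.
The panel starts at 8:26 AM and the poster session starts at 11:17 AM, so the panel is first.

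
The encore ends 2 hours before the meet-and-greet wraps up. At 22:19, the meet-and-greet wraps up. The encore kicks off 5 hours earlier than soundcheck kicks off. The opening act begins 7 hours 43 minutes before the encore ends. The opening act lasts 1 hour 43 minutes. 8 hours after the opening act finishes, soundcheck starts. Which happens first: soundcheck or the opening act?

the opening act

The encore ends at 22:19 − 120 min = 20:19.
The opening act starts at 20:19 − 463 min = 12:36.
The opening act ends at 12:36 + 103 min = 14:19.
Soundcheck starts at 14:19 + 480 min = 22:19.
Soundcheck starts at 22:19 and the opening act starts at 12:36, so the opening act is first.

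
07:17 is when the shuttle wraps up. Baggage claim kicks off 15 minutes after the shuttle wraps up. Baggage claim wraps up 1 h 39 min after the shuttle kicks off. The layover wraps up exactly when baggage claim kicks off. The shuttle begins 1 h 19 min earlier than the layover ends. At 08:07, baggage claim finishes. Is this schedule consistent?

No

Baggage claim starts at 07:17 + 15 min = 07:32.
So the layover ends at 07:32.
The shuttle starts at 07:32 − 79 min = 06:13.
Baggage claim ends at 06:13 + 99 min = 07:52.
But baggage claim is also said to end at 08:07 — a 15-minute conflict.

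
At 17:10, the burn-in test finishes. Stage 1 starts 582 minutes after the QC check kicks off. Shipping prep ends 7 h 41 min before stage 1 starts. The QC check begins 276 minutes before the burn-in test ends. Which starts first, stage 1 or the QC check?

The QC check starts at 17:10 − 276 min = 12:34.
Stage 1 starts at 12:34 + 582 min = 22:16.
Stage 1 starts at 22:16 and the QC check starts at 12:34, so the QC check is first.

the QC check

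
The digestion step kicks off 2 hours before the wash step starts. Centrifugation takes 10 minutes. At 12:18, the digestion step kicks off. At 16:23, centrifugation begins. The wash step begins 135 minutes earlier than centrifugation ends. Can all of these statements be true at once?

Yes

Centrifugation ends at 16:23 + 10 min = 16:33.
The wash step starts at 16:33 − 135 min = 14:18.
The digestion step starts at 14:18 − 120 min = 12:18.
That matches the stated 12:18, so the schedule is consistent.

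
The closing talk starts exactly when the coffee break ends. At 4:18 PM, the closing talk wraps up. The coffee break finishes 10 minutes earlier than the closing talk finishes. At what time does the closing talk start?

4:08 PM

The coffee break ends at 4:18 PM − 10 min = 4:08 PM.
So the closing talk starts at 4:08 PM.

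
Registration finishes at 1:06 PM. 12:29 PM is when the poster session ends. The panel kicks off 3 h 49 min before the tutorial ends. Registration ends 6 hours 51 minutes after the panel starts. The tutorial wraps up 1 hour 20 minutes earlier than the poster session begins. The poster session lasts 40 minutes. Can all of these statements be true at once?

No

The poster session starts at 12:29 PM − 40 min = 11:49 AM.
The tutorial ends at 11:49 AM − 80 min = 10:29 AM.
The panel starts at 10:29 AM − 229 min = 6:40 AM.
Registration ends at 6:40 AM + 411 min = 1:31 PM.
But registration is also said to end at 1:06 PM — a 25-minute conflict.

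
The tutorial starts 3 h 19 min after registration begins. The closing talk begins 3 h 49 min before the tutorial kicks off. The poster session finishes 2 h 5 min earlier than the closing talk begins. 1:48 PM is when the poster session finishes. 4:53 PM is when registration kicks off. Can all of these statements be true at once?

The tutorial starts at 4:53 PM + 199 min = 8:12 PM.
The closing talk starts at 8:12 PM − 229 min = 4:23 PM.
The poster session ends at 4:23 PM − 125 min = 2:18 PM.
But the poster session is also said to end at 1:48 PM — a 30-minute conflict.

No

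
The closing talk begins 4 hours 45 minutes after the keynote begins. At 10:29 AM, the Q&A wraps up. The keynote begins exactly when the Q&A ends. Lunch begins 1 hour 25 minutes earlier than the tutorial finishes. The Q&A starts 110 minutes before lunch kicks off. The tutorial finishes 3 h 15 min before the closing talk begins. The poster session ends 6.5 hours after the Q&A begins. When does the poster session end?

3:14 PM

The keynote starts at 10:29 AM.
The closing talk starts at 10:29 AM + 285 min = 3:14 PM.
The tutorial ends at 3:14 PM − 195 min = 11:59 AM.
Lunch starts at 11:59 AM − 85 min = 10:34 AM.
The Q&A starts at 10:34 AM − 110 min = 8:44 AM.
The poster session ends at 8:44 AM + 390 min = 3:14 PM.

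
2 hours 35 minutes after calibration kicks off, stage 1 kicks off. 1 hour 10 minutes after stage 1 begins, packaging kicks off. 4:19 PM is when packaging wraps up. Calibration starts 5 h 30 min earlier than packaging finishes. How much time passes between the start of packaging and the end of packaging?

Calibration starts at 4:19 PM − 330 min = 10:49 AM.
Stage 1 starts at 10:49 AM + 155 min = 1:24 PM.
Packaging starts at 1:24 PM + 70 min = 2:34 PM.
From 2:34 PM to 4:19 PM is 1 h 45 min.

1 h 45 min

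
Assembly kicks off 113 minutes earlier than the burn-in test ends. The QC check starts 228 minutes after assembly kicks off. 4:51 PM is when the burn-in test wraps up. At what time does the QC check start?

6:46 PM

Assembly starts at 4:51 PM − 113 min = 2:58 PM.
The QC check starts at 2:58 PM + 228 min = 6:46 PM.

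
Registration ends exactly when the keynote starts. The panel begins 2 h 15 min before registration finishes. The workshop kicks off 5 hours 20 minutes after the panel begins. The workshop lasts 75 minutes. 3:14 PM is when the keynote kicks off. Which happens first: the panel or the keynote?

Registration ends at 3:14 PM.
The panel starts at 3:14 PM − 135 min = 12:59 PM.
The panel starts at 12:59 PM and the keynote starts at 3:14 PM, so the panel is first.

the panel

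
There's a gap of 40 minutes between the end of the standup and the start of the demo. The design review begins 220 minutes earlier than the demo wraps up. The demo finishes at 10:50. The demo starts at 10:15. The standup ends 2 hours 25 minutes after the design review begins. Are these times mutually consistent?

Yes

The design review starts at 10:50 − 220 min = 07:10.
The standup ends at 07:10 + 145 min = 09:35.
The demo starts at 09:35 + 40 min = 10:15.
That matches the stated 10:15, so the schedule is consistent.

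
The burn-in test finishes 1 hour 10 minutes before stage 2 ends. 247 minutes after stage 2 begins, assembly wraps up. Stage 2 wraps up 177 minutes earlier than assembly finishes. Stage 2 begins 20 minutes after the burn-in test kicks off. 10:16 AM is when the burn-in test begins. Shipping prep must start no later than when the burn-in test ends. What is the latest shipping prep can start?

10:36 AM

Stage 2 starts at 10:16 AM + 20 min = 10:36 AM.
Assembly ends at 10:36 AM + 247 min = 2:43 PM.
Stage 2 ends at 2:43 PM − 177 min = 11:46 AM.
The burn-in test ends at 11:46 AM − 70 min = 10:36 AM.
Shipping prep is bounded by the burn-in test, so the latest it can start is 10:36 AM.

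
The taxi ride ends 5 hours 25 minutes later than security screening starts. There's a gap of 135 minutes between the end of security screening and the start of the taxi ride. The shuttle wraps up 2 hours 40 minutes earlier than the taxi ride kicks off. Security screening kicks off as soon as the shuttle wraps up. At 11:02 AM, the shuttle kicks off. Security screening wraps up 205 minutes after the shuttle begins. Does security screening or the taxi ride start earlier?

Security screening ends at 11:02 AM + 205 min = 2:27 PM.
The taxi ride starts at 2:27 PM + 135 min = 4:42 PM.
The shuttle ends at 4:42 PM − 160 min = 2:02 PM.
So security screening starts at 2:02 PM.
Security screening starts at 2:02 PM and the taxi ride starts at 4:42 PM, so security screening is first.

security screening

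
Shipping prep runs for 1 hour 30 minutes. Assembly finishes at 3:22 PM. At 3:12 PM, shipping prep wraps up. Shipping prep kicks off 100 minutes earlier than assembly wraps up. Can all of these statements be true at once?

Yes

Shipping prep starts at 3:22 PM − 100 min = 1:42 PM.
Shipping prep ends at 1:42 PM + 90 min = 3:12 PM.
That matches the stated 3:12 PM, so the schedule is consistent.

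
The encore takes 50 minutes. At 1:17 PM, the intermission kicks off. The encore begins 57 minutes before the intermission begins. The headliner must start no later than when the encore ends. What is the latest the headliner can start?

1:10 PM

The encore starts at 1:17 PM − 57 min = 12:20 PM.
The encore ends at 12:20 PM + 50 min = 1:10 PM.
The headliner is bounded by the encore, so the latest it can start is 1:10 PM.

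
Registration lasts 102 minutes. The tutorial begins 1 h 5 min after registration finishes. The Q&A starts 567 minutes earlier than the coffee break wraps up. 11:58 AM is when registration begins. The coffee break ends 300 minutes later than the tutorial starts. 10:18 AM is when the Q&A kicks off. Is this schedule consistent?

Yes

Registration ends at 11:58 AM + 102 min = 1:40 PM.
The tutorial starts at 1:40 PM + 65 min = 2:45 PM.
The coffee break ends at 2:45 PM + 300 min = 7:45 PM.
The Q&A starts at 7:45 PM − 567 min = 10:18 AM.
That matches the stated 10:18 AM, so the schedule is consistent.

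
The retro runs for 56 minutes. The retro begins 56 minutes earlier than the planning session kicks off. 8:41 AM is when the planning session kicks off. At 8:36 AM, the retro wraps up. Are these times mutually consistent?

No

The retro starts at 8:41 AM − 56 min = 7:45 AM.
The retro ends at 7:45 AM + 56 min = 8:41 AM.
But the retro is also said to end at 8:36 AM — a 5-minute conflict.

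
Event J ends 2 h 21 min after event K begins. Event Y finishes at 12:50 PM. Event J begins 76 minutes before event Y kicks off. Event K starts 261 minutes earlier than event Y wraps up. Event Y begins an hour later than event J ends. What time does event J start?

10:34 AM

Event K starts at 12:50 PM − 261 min = 8:29 AM.
Event J ends at 8:29 AM + 141 min = 10:50 AM.
Event Y starts at 10:50 AM + 60 min = 11:50 AM.
Event J starts at 11:50 AM − 76 min = 10:34 AM.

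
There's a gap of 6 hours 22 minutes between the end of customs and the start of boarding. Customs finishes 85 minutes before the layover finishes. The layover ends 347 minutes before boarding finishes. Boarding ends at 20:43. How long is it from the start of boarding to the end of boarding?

50 minutes

The layover ends at 20:43 − 347 min = 14:56.
Customs ends at 14:56 − 85 min = 13:31.
Boarding starts at 13:31 + 382 min = 19:53.
From 19:53 to 20:43 is 50 minutes.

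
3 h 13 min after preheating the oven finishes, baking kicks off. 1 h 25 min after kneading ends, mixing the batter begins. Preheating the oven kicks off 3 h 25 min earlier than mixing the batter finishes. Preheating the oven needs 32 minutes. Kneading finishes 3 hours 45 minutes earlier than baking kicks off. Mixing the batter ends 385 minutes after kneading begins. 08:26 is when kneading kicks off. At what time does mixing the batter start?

12:51

Mixing the batter ends at 08:26 + 385 min = 14:51.
Preheating the oven starts at 14:51 − 205 min = 11:26.
Preheating the oven ends at 11:26 + 32 min = 11:58.
Baking starts at 11:58 + 193 min = 15:11.
Kneading ends at 15:11 − 225 min = 11:26.
Mixing the batter starts at 11:26 + 85 min = 12:51.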